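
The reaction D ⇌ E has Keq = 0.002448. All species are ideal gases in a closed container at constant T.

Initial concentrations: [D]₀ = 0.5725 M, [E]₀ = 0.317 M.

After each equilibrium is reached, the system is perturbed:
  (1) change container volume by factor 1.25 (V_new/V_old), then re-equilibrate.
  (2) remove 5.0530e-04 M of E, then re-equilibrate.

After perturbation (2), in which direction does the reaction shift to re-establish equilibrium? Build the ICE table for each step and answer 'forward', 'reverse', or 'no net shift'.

Q₀ = 0.5537 vs Keq = 0.002448 ⇒ Q>K, reverse
Step 1:
                  D         E
  init       0.5725     0.317
  Δ          0.3148   -0.3148
  eq         0.8873  0.002172
  solve Keq expr → x = -0.3148; check Q = 0.002448
Then change container volume by factor 1.25 (V_new/V_old).
Step 2:
                  D         E
  init       0.7099  0.001738
  Δ               0         0
  eq         0.7099  0.001738
  solve Keq expr → x = 0; check Q = 0.002448
Then remove 5.0530e-04 M of E.
Step 3:
                  D         E
  init       0.7099  0.001232
  Δ       -5.0407e-04 5.0407e-04
  eq         0.7094  0.001737
  solve Keq expr → x = 5.0407e-04; check Q = 0.002448

Direction: forward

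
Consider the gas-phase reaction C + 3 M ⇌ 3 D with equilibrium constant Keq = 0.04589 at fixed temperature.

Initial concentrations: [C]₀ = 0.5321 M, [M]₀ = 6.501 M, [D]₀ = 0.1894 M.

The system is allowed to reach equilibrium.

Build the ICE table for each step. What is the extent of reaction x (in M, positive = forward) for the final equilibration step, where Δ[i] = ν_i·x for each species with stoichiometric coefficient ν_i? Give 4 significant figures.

x = 0.3261 M

Q₀ = 4.6474e-05 vs Keq = 0.04589 ⇒ Q<K, forward
Step 1:
                   C          M          D
  I           0.5321      6.501     0.1894
  C          -0.3261    -0.9783     0.9783
  E            0.206      5.523      1.168
  solve Keq expr → x = 0.3261; check Q = 0.04589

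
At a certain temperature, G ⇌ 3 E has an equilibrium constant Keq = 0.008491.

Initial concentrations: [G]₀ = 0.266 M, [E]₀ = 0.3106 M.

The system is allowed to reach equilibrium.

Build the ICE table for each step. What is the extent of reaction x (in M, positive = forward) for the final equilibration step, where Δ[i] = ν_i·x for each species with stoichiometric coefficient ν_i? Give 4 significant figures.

x = -0.05688 M

Q₀ = 0.1126 vs Keq = 0.008491 ⇒ Q>K, reverse
Step 1:
                   G          E
  init         0.266     0.3106
  Δ          0.05688    -0.1706
  eq          0.3229       0.14
  solve Keq expr → x = -0.05688; check Q = 0.008491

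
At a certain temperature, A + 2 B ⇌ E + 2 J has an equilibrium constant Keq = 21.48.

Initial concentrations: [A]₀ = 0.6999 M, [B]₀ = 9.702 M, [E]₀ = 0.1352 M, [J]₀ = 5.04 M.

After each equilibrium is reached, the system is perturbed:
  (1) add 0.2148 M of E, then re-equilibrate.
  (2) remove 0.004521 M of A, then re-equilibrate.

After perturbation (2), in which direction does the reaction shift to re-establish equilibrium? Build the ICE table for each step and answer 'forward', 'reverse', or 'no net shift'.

Direction: reverse

Q₀ = 0.05213 vs Keq = 21.48 ⇒ Q<K, forward
Step 1:
                  A         B         E         J
  Initial    0.6999     9.702    0.1352      5.04
  Change    -0.6777    -1.355    0.6777     1.355
  Equil     0.02222     8.347    0.8129     6.395
  solve Keq expr → x = 0.6777; check Q = 21.48
Then add 0.2148 M of E.
Step 2:
                  A         B         E         J
  Initial   0.02222     8.347     1.028     6.395
  Change   0.005549    0.0111 -0.005549   -0.0111
  Equil     0.02777     8.358     1.022     6.384
  solve Keq expr → x = -0.005549; check Q = 21.48
Then remove 0.004521 M of A.
Step 3:
                  A         B         E         J
  Initial   0.02325     8.358     1.022     6.384
  Change   0.004275  0.008549 -0.004275 -0.008549
  Equil     0.02752     8.366     1.018     6.376
  solve Keq expr → x = -0.004275; check Q = 21.48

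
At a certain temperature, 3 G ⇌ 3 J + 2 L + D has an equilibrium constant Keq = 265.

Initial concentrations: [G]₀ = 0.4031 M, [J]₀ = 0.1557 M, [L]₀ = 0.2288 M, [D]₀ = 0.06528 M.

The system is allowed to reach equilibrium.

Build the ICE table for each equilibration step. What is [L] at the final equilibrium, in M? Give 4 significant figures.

Q₀ = 1.9693e-04 vs Keq = 265 ⇒ Q<K, forward
Step 1:
                  G         J         L         D
  I          0.4031    0.1557    0.2288   0.06528
  C         -0.3741    0.3741    0.2494    0.1247
  E           0.029    0.5298    0.4782      0.19
  solve Keq expr → x = 0.1247; check Q = 265

[L]_eq = 0.4782 M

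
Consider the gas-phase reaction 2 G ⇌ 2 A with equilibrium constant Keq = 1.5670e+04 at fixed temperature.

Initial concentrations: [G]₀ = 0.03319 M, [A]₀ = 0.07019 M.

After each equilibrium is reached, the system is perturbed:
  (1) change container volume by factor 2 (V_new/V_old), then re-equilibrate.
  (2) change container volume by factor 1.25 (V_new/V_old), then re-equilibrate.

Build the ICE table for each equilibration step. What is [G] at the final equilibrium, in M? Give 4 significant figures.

Q₀ = 4.472 vs Keq = 1.5670e+04 ⇒ Q<K, forward
Step 1:
                   G          A
  I          0.03319    0.07019
  C         -0.03237    0.03237
  E       8.1931e-04     0.1026
  solve Keq expr → x = 0.01619; check Q = 1.5670e+04
Then change container volume by factor 2 (V_new/V_old).
Step 2:
                   G          A
  I       4.0965e-04    0.05128
  C                0          0
  E       4.0965e-04    0.05128
  solve Keq expr → x = 0; check Q = 1.5670e+04
Then change container volume by factor 1.25 (V_new/V_old).
Step 3:
                   G          A
  I       3.2772e-04    0.04102
  C                0          0
  E       3.2772e-04    0.04102
  solve Keq expr → x = 0; check Q = 1.5670e+04

[G]_eq = 3.2772e-04 M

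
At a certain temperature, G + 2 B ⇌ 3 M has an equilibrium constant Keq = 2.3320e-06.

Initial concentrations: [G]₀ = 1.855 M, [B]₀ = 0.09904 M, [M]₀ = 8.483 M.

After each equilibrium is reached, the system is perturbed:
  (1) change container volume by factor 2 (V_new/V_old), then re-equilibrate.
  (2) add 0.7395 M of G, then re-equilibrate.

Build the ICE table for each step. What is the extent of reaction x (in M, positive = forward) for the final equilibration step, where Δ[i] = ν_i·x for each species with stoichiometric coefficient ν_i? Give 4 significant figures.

Q₀ = 3.3549e+04 vs Keq = 2.3320e-06 ⇒ Q>K, reverse
Step 1:
                  G         B         M
  init        1.855   0.09904     8.483
  Δ           2.804     5.608    -8.412
  eq          4.659     5.707   0.07073
  solve Keq expr → x = -2.804; check Q = 2.3320e-06
Then change container volume by factor 2 (V_new/V_old).
Step 2:
                  G         B         M
  init         2.33     2.854   0.03537
  Δ               0         0         0
  eq           2.33     2.854   0.03537
  solve Keq expr → x = 0; check Q = 2.3320e-06
Then add 0.7395 M of G.
Step 3:
                  G         B         M
  init        3.069     2.854   0.03537
  Δ       -0.001126 -0.002253  0.003379
  eq          3.068     2.851   0.03875
  solve Keq expr → x = 0.001126; check Q = 2.3320e-06

x = 0.001126 M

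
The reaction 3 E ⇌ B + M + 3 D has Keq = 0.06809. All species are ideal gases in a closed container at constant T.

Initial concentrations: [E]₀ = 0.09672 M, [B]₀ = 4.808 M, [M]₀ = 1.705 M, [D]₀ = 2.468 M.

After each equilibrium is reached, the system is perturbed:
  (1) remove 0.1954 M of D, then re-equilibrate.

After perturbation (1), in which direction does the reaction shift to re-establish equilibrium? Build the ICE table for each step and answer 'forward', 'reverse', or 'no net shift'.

Direction: forward

Q₀ = 1.3620e+05 vs Keq = 0.06809 ⇒ Q>K, reverse
Step 1:
                  E         B         M         D
  init      0.09672     4.808     1.705     2.468
  Δ           1.956   -0.6519   -0.6519    -1.956
  eq          2.052     4.156     1.053    0.5123
  solve Keq expr → x = -0.6519; check Q = 0.06809
Then remove 0.1954 M of D.
Step 2:
                  E         B         M         D
  init        2.052     4.156     1.053    0.3169
  Δ         -0.1491    0.0497    0.0497    0.1491
  eq          1.903     4.206     1.103     0.466
  solve Keq expr → x = 0.0497; check Q = 0.06809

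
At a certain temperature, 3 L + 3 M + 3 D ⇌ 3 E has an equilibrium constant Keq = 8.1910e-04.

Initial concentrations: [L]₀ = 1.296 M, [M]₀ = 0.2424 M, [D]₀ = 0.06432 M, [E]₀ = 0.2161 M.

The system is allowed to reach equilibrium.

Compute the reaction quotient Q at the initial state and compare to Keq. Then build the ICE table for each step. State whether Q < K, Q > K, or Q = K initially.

Q₀ = 1223 vs Keq = 8.1910e-04 ⇒ Q>K, reverse
Step 1:
                    L           M           D           E
  Initial       1.296      0.2424     0.06432      0.2161
  Change       0.1998      0.1998      0.1998     -0.1998
  Equil         1.496      0.4422      0.2641     0.01634
  solve Keq expr → x = -0.06659; check Q = 8.1910e-04

Q₀ = 1223; Q > K (proceeds reverse)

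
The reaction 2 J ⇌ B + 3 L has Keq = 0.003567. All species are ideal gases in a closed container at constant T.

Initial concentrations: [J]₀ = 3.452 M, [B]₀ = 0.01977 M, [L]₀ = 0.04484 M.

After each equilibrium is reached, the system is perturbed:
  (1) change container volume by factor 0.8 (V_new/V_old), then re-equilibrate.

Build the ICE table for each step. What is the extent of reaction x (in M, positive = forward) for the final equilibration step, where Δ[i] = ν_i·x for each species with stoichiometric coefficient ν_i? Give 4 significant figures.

Q₀ = 1.4958e-07 vs Keq = 0.003567 ⇒ Q<K, forward
Step 1:
                    J           B           L
  init          3.452     0.01977     0.04484
  Δ           -0.3456      0.1728      0.5184
  eq            3.106      0.1926      0.5633
  solve Keq expr → x = 0.1728; check Q = 0.003567
Then change container volume by factor 0.8 (V_new/V_old).
Step 2:
                    J           B           L
  init          3.883      0.2407      0.7041
  Δ            0.0473    -0.02365    -0.07095
  eq             3.93      0.2171      0.6332
  solve Keq expr → x = -0.02365; check Q = 0.003567

x = -0.02365 M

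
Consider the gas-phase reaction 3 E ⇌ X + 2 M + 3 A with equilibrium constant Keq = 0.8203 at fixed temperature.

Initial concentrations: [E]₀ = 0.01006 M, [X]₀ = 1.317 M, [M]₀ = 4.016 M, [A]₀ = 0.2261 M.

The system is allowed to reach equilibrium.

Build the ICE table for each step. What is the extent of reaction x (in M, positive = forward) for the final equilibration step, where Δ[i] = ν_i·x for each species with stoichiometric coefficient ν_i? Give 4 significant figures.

Q₀ = 2.4115e+05 vs Keq = 0.8203 ⇒ Q>K, reverse
Step 1:
                   E          X          M          A
  Initial    0.01006      1.317      4.016     0.2261
  Change       0.165   -0.05499      -0.11     -0.165
  Equil        0.175      1.262      3.906    0.06113
  solve Keq expr → x = -0.05499; check Q = 0.8203

x = -0.05499 M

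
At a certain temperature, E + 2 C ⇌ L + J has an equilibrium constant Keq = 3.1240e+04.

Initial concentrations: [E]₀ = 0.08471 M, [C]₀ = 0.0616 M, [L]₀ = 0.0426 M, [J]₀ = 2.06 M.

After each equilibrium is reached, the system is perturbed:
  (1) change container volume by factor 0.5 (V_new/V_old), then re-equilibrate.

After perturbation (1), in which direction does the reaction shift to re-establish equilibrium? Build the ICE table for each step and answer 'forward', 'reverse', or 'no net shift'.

Direction: forward

Q₀ = 273 vs Keq = 3.1240e+04 ⇒ Q<K, forward
Step 1:
                   E          C          L          J
  Initial    0.08471     0.0616     0.0426       2.06
  Change    -0.02636   -0.05272    0.02636    0.02636
  Equil      0.05835   0.008884    0.06896      2.086
  solve Keq expr → x = 0.02636; check Q = 3.1240e+04
Then change container volume by factor 0.5 (V_new/V_old).
Step 2:
                   E          C          L          J
  Initial     0.1167    0.01777     0.1379      4.173
  Change   -0.002476  -0.004951   0.002476   0.002476
  Equil       0.1142    0.01282     0.1404      4.175
  solve Keq expr → x = 0.002476; check Q = 3.1240e+04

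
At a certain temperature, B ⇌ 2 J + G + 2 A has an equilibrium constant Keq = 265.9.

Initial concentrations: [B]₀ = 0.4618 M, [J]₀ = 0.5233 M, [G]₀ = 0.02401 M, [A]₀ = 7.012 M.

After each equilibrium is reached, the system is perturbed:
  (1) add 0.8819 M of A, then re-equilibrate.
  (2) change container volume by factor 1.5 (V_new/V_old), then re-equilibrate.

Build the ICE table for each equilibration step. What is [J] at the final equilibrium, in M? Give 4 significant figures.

Q₀ = 0.7 vs Keq = 265.9 ⇒ Q<K, forward
Step 1:
                  B         J         G         A
  Initial    0.4618    0.5233   0.02401     7.012
  Change    -0.3425    0.6851    0.3425    0.6851
  Equil      0.1193     1.208    0.3666     7.697
  solve Keq expr → x = 0.3425; check Q = 265.9
Then add 0.8819 M of A.
Step 2:
                  B         J         G         A
  Initial    0.1193     1.208    0.3666     8.579
  Change    0.01496  -0.02992  -0.01496  -0.02992
  Equil      0.1342     1.178    0.3516     8.549
  solve Keq expr → x = -0.01496; check Q = 265.9
Then change container volume by factor 1.5 (V_new/V_old).
Step 3:
                  B         J         G         A
  Initial   0.08948    0.7856    0.2344     5.699
  Change   -0.05899     0.118   0.05899     0.118
  Equil     0.03049    0.9036    0.2934     5.817
  solve Keq expr → x = 0.05899; check Q = 265.9

[J]_eq = 0.9036 M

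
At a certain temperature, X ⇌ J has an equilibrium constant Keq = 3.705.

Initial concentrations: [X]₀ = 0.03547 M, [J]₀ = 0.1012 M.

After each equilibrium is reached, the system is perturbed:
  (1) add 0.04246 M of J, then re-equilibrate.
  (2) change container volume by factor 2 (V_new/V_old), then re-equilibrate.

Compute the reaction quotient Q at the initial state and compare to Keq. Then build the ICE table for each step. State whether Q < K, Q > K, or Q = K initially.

Q₀ = 2.853; Q < K (proceeds forward)

Q₀ = 2.853 vs Keq = 3.705 ⇒ Q<K, forward
Step 1:
                   X          J
  init       0.03547     0.1012
  Δ        -0.006422   0.006422
  eq         0.02905     0.1076
  solve Keq expr → x = 0.006422; check Q = 3.705
Then add 0.04246 M of J.
Step 2:
                   X          J
  init       0.02905     0.1501
  Δ         0.009024  -0.009024
  eq         0.03807     0.1411
  solve Keq expr → x = -0.009024; check Q = 3.705
Then change container volume by factor 2 (V_new/V_old).
Step 3:
                   X          J
  init       0.01904    0.07053
  Δ                0          0
  eq         0.01904    0.07053
  solve Keq expr → x = 0; check Q = 3.705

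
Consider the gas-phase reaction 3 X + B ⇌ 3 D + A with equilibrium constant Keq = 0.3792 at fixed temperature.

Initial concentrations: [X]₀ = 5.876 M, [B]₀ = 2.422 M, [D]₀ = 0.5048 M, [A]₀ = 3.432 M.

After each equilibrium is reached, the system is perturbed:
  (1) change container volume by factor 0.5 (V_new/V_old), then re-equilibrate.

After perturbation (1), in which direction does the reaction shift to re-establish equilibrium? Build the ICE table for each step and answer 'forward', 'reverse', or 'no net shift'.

Direction: no net shift

Q₀ = 8.9843e-04 vs Keq = 0.3792 ⇒ Q<K, forward
Step 1:
                   X          B          D          A
  I            5.876      2.422     0.5048      3.432
  C           -1.777    -0.5922      1.777     0.5922
  E            4.099       1.83      2.282      4.024
  solve Keq expr → x = 0.5922; check Q = 0.3792
Then change container volume by factor 0.5 (V_new/V_old).
Step 2:
                   X          B          D          A
  I            8.199       3.66      4.563      8.048
  C                0          0          0          0
  E            8.199       3.66      4.563      8.048
  solve Keq expr → x = 0; check Q = 0.3792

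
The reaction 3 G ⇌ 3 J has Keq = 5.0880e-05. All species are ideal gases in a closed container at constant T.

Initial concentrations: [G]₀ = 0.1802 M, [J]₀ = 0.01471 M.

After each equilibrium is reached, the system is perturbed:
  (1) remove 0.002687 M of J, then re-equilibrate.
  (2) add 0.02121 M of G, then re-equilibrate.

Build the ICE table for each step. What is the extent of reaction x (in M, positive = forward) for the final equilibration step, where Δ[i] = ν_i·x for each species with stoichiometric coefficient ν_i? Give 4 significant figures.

x = 2.5262e-04 M

Q₀ = 5.4397e-04 vs Keq = 5.0880e-05 ⇒ Q>K, reverse
Step 1:
                  G         J
  I          0.1802   0.01471
  C        0.007746 -0.007746
  E          0.1879  0.006964
  solve Keq expr → x = -0.002582; check Q = 5.0880e-05
Then remove 0.002687 M of J.
Step 2:
                  G         J
  I          0.1879  0.004277
  C       -0.002591  0.002591
  E          0.1854  0.006868
  solve Keq expr → x = 8.6366e-04; check Q = 5.0880e-05
Then add 0.02121 M of G.
Step 3:
                  G         J
  I          0.2066  0.006868
  C       -7.5786e-04 7.5786e-04
  E          0.2058  0.007626
  solve Keq expr → x = 2.5262e-04; check Q = 5.0880e-05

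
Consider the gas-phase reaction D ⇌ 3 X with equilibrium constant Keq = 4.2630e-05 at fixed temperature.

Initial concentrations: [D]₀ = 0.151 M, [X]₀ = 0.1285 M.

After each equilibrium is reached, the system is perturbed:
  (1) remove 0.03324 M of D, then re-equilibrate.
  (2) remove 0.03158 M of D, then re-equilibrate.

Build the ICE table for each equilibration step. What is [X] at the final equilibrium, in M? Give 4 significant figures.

Q₀ = 0.01405 vs Keq = 4.2630e-05 ⇒ Q>K, reverse
Step 1:
                    D           X
  init          0.151      0.1285
  Δ           0.03617     -0.1085
  eq           0.1872     0.01998
  solve Keq expr → x = -0.03617; check Q = 4.2630e-05
Then remove 0.03324 M of D.
Step 2:
                    D           X
  init         0.1539     0.01998
  Δ        4.1466e-04   -0.001244
  eq           0.1543     0.01874
  solve Keq expr → x = -4.1466e-04; check Q = 4.2630e-05
Then remove 0.03158 M of D.
Step 3:
                    D           X
  init         0.1228     0.01874
  Δ        4.5180e-04   -0.001355
  eq           0.1232     0.01738
  solve Keq expr → x = -4.5180e-04; check Q = 4.2630e-05

[X]_eq = 0.01738 M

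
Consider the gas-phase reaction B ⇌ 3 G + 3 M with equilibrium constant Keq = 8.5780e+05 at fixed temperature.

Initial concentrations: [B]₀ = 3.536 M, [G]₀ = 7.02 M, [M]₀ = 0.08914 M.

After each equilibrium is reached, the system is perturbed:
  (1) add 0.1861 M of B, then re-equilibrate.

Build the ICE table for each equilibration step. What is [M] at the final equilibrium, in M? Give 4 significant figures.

[M]_eq = 7.31 M

Q₀ = 0.0693 vs Keq = 8.5780e+05 ⇒ Q<K, forward
Step 1:
                  B         G         M
  I           3.536      7.02   0.08914
  C          -2.351     7.054     7.054
  E           1.185     14.07     7.143
  solve Keq expr → x = 2.351; check Q = 8.5780e+05
Then add 0.1861 M of B.
Step 2:
                  B         G         M
  I           1.371     14.07     7.143
  C        -0.05557    0.1667    0.1667
  E           1.315     14.24      7.31
  solve Keq expr → x = 0.05557; check Q = 8.5780e+05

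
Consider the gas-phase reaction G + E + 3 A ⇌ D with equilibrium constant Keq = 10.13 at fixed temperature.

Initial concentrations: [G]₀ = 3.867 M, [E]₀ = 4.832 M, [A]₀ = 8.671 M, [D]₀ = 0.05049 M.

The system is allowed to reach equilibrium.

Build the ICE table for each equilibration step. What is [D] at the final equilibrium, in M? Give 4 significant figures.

Q₀ = 4.1447e-06 vs Keq = 10.13 ⇒ Q<K, forward
Step 1:
                    G           E           A           D
  Initial       3.867       4.832       8.671     0.05049
  Change       -2.728      -2.728      -8.185       2.728
  Equil         1.139       2.104      0.4856       2.779
  solve Keq expr → x = 2.728; check Q = 10.13

[D]_eq = 2.779 M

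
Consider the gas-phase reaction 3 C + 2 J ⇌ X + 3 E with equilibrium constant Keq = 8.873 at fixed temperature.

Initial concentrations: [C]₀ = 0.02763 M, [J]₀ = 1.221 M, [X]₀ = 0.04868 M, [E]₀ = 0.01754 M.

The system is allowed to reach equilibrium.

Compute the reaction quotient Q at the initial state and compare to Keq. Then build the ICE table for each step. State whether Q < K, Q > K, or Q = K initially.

Q₀ = 0.008353; Q < K (proceeds forward)

Q₀ = 0.008353 vs Keq = 8.873 ⇒ Q<K, forward
Step 1:
                    C           J           X           E
  init        0.02763       1.221     0.04868     0.01754
  Δ          -0.02131     -0.0142    0.007102     0.02131
  eq         0.006325       1.207     0.05578     0.03885
  solve Keq expr → x = 0.007102; check Q = 8.873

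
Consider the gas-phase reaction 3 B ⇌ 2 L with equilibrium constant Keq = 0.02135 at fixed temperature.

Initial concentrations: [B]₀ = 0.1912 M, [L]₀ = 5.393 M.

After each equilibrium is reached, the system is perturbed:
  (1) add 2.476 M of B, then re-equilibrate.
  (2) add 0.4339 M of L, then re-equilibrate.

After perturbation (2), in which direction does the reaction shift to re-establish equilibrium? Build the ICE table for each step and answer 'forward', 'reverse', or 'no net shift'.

Direction: reverse

Q₀ = 4161 vs Keq = 0.02135 ⇒ Q>K, reverse
Step 1:
                  B         L
  init       0.1912     5.393
  Δ           5.283    -3.522
  eq          5.474     1.871
  solve Keq expr → x = -1.761; check Q = 0.02135
Then add 2.476 M of B.
Step 2:
                  B         L
  init         7.95     1.871
  Δ          -1.112    0.7413
  eq          6.838     2.613
  solve Keq expr → x = 0.3707; check Q = 0.02135
Then add 0.4339 M of L.
Step 3:
                  B         L
  init        6.838     3.047
  Δ          0.3479    -0.232
  eq          7.186     2.815
  solve Keq expr → x = -0.116; check Q = 0.02135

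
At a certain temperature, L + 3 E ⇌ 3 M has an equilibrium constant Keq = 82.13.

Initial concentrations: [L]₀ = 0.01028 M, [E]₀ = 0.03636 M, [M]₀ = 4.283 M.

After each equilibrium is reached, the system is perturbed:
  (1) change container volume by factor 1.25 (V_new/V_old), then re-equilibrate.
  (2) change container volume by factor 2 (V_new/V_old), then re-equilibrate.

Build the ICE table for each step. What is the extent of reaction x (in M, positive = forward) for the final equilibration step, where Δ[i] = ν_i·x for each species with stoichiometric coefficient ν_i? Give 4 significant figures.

Q₀ = 1.5899e+08 vs Keq = 82.13 ⇒ Q>K, reverse
Step 1:
                    L           E           M
  I           0.01028     0.03636       4.283
  C            0.3417       1.025      -1.025
  E             0.352       1.062       3.258
  solve Keq expr → x = -0.3417; check Q = 82.13
Then change container volume by factor 1.25 (V_new/V_old).
Step 2:
                    L           E           M
  I            0.2816      0.8492       2.606
  C           0.01289     0.03866    -0.03866
  E            0.2945      0.8879       2.568
  solve Keq expr → x = -0.01289; check Q = 82.13
Then change container volume by factor 2 (V_new/V_old).
Step 3:
                    L           E           M
  I            0.1472      0.4439       1.284
  C           0.02135     0.06404    -0.06404
  E            0.1686       0.508        1.22
  solve Keq expr → x = -0.02135; check Q = 82.13

x = -0.02135 M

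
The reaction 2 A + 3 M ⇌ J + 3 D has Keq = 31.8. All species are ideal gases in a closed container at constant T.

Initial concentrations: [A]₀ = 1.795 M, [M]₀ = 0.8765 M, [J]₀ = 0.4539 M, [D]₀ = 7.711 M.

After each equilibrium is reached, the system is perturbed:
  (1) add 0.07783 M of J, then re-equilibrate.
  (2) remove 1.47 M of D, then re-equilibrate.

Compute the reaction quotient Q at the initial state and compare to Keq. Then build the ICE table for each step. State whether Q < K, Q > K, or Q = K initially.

Q₀ = 95.92 vs Keq = 31.8 ⇒ Q>K, reverse
Step 1:
                   A          M          J          D
  Initial      1.795     0.8765     0.4539      7.711
  Change      0.1484     0.2226   -0.07419    -0.2226
  Equil        1.943      1.099     0.3797      7.488
  solve Keq expr → x = -0.07419; check Q = 31.8
Then add 0.07783 M of J.
Step 2:
                   A          M          J          D
  Initial      1.943      1.099     0.4575      7.488
  Change     0.02761    0.04142   -0.01381   -0.04142
  Equil        1.971       1.14     0.4437      7.447
  solve Keq expr → x = -0.01381; check Q = 31.8
Then remove 1.47 M of D.
Step 3:
                   A          M          J          D
  Initial      1.971       1.14     0.4437      5.977
  Change    -0.09337    -0.1401    0.04669     0.1401
  Equil        1.878          1     0.4904      6.117
  solve Keq expr → x = 0.04669; check Q = 31.8

Q₀ = 95.92; Q > K (proceeds reverse)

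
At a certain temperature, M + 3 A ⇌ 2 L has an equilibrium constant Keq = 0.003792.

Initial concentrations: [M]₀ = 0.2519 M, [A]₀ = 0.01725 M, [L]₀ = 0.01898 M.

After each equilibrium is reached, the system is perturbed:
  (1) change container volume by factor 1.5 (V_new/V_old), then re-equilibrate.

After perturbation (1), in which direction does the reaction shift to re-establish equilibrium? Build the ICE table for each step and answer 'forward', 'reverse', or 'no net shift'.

Q₀ = 278.6 vs Keq = 0.003792 ⇒ Q>K, reverse
Step 1:
                  M         A         L
  Initial    0.2519   0.01725   0.01898
  Change   0.009338   0.02802  -0.01868
  Equil      0.2612   0.04527 3.0311e-04
  solve Keq expr → x = -0.009338; check Q = 0.003792
Then change container volume by factor 1.5 (V_new/V_old).
Step 2:
                  M         A         L
  Initial    0.1742   0.03018 2.0207e-04
  Change  3.3337e-05 1.0001e-04 -6.6675e-05
  Equil      0.1742   0.03028 1.3540e-04
  solve Keq expr → x = -3.3337e-05; check Q = 0.003792

Direction: reverse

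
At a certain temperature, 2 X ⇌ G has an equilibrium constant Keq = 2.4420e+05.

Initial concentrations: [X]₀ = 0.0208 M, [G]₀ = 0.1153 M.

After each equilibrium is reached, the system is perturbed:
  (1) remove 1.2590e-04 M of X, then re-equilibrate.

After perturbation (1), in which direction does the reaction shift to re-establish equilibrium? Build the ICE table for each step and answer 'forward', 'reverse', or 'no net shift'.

Direction: reverse

Q₀ = 266.5 vs Keq = 2.4420e+05 ⇒ Q<K, forward
Step 1:
                   X          G
  init        0.0208     0.1153
  Δ         -0.02008    0.01004
  eq      7.1643e-04     0.1253
  solve Keq expr → x = 0.01004; check Q = 2.4420e+05
Then remove 1.2590e-04 M of X.
Step 2:
                   X          G
  init    5.9053e-04     0.1253
  Δ       1.2572e-04 -6.2860e-05
  eq      7.1625e-04     0.1253
  solve Keq expr → x = -6.2860e-05; check Q = 2.4420e+05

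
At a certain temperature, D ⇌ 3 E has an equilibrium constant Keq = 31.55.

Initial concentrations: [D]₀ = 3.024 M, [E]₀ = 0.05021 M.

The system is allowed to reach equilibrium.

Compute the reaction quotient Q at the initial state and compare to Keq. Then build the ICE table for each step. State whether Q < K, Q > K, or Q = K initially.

Q₀ = 4.1859e-05 vs Keq = 31.55 ⇒ Q<K, forward
Step 1:
                  D         E
  I           3.024   0.05021
  C          -1.257      3.77
  E           1.767      3.82
  solve Keq expr → x = 1.257; check Q = 31.55

Q₀ = 4.1859e-05; Q < K (proceeds forward)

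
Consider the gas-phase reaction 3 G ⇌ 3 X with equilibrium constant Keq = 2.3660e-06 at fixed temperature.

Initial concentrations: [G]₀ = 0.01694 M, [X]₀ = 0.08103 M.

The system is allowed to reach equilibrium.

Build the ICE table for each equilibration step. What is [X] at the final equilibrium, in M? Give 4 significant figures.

[X]_eq = 0.001288 M

Q₀ = 109.4 vs Keq = 2.3660e-06 ⇒ Q>K, reverse
Step 1:
                   G          X
  init       0.01694    0.08103
  Δ          0.07974   -0.07974
  eq         0.09668   0.001288
  solve Keq expr → x = -0.02658; check Q = 2.3660e-06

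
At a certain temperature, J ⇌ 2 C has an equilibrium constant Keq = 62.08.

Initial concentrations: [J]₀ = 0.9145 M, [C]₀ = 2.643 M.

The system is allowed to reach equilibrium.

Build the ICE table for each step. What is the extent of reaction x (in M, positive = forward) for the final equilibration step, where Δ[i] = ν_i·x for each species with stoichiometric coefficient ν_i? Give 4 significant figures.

x = 0.6612 M

Q₀ = 7.639 vs Keq = 62.08 ⇒ Q<K, forward
Step 1:
                  J         C
  Initial    0.9145     2.643
  Change    -0.6612     1.322
  Equil      0.2533     3.965
  solve Keq expr → x = 0.6612; check Q = 62.08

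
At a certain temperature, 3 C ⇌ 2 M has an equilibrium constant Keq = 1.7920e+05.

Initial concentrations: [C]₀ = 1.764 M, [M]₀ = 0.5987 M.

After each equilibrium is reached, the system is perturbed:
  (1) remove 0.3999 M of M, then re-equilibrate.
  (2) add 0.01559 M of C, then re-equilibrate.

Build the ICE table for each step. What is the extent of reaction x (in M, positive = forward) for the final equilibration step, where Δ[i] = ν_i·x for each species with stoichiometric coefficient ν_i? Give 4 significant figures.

x = 0.00516 M

Q₀ = 0.0653 vs Keq = 1.7920e+05 ⇒ Q<K, forward
Step 1:
                  C         M
  I           1.764    0.5987
  C          -1.738     1.159
  E         0.02583     1.757
  solve Keq expr → x = 0.5794; check Q = 1.7920e+05
Then remove 0.3999 M of M.
Step 2:
                  C         M
  I         0.02583     1.358
  C       -0.004056  0.002704
  E         0.02178      1.36
  solve Keq expr → x = 0.001352; check Q = 1.7920e+05
Then add 0.01559 M of C.
Step 3:
                  C         M
  I         0.03737      1.36
  C        -0.01548   0.01032
  E         0.02189     1.371
  solve Keq expr → x = 0.00516; check Q = 1.7920e+05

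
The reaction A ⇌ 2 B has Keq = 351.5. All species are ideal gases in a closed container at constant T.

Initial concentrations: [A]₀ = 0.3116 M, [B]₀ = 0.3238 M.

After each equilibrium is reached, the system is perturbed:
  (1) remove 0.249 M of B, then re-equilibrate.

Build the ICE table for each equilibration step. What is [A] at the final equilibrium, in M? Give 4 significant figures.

[A]_eq = 0.001375 M

Q₀ = 0.3365 vs Keq = 351.5 ⇒ Q<K, forward
Step 1:
                   A          B
  I           0.3116     0.3238
  C          -0.3091     0.6182
  E         0.002524      0.942
  solve Keq expr → x = 0.3091; check Q = 351.5
Then remove 0.249 M of B.
Step 2:
                   A          B
  I         0.002524      0.693
  C        -0.001149   0.002298
  E         0.001375     0.6952
  solve Keq expr → x = 0.001149; check Q = 351.5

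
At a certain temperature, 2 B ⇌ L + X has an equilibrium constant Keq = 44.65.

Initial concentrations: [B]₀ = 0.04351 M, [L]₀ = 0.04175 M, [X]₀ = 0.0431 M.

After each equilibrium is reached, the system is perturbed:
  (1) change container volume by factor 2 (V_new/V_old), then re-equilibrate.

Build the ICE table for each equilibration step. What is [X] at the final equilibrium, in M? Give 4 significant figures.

Q₀ = 0.9505 vs Keq = 44.65 ⇒ Q<K, forward
Step 1:
                  B         L         X
  I         0.04351   0.04175    0.0431
  C        -0.03457   0.01729   0.01729
  E        0.008936   0.05904   0.06039
  solve Keq expr → x = 0.01729; check Q = 44.65
Then change container volume by factor 2 (V_new/V_old).
Step 2:
                  B         L         X
  I        0.004468   0.02952   0.03019
  C               0         0         0
  E        0.004468   0.02952   0.03019
  solve Keq expr → x = 0; check Q = 44.65

[X]_eq = 0.03019 M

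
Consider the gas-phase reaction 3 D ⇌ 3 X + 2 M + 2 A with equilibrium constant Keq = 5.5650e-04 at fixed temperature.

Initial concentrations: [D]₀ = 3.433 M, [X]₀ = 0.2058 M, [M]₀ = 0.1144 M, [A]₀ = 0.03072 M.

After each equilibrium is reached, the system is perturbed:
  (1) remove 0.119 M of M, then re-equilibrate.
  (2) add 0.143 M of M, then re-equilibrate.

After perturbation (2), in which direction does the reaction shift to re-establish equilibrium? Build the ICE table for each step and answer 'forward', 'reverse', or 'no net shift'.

Direction: reverse

Q₀ = 2.6608e-09 vs Keq = 5.5650e-04 ⇒ Q<K, forward
Step 1:
                  D         X         M         A
  I           3.433    0.2058    0.1144   0.03072
  C          -0.535     0.535    0.3567    0.3567
  E           2.898    0.7408    0.4711    0.3874
  solve Keq expr → x = 0.1783; check Q = 5.5650e-04
Then remove 0.119 M of M.
Step 2:
                  D         X         M         A
  I           2.898    0.7408    0.3521    0.3874
  C        -0.04897   0.04897   0.03265   0.03265
  E           2.849    0.7898    0.3847    0.4201
  solve Keq expr → x = 0.01632; check Q = 5.5650e-04
Then add 0.143 M of M.
Step 3:
                  D         X         M         A
  I           2.849    0.7898    0.5277    0.4201
  C         0.05778  -0.05778  -0.03852  -0.03852
  E           2.907     0.732    0.4892    0.3815
  solve Keq expr → x = -0.01926; check Q = 5.5650e-04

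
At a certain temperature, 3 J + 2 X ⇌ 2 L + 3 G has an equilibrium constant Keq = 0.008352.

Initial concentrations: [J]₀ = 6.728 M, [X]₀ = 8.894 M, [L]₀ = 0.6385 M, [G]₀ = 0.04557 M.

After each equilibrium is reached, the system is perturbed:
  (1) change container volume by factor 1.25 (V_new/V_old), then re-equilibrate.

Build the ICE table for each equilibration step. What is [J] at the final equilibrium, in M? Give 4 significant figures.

Q₀ = 1.6014e-09 vs Keq = 0.008352 ⇒ Q<K, forward
Step 1:
                    J           X           L           G
  I             6.728       8.894      0.6385     0.04557
  C            -2.144      -1.429       1.429       2.144
  E             4.584       7.465       2.068       2.189
  solve Keq expr → x = 0.7145; check Q = 0.008352
Then change container volume by factor 1.25 (V_new/V_old).
Step 2:
                    J           X           L           G
  I             3.668       5.972       1.654       1.751
  C                 0           0           0           0
  E             3.668       5.972       1.654       1.751
  solve Keq expr → x = 0; check Q = 0.008352

[J]_eq = 3.668 M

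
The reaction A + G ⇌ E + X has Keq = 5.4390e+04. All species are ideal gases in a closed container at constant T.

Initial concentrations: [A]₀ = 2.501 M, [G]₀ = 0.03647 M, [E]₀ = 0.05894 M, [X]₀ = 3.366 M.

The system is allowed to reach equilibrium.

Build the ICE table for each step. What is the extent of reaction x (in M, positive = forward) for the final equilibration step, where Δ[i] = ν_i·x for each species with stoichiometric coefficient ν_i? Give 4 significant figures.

x = 0.03647 M

Q₀ = 2.175 vs Keq = 5.4390e+04 ⇒ Q<K, forward
Step 1:
                    A           G           E           X
  Initial       2.501     0.03647     0.05894       3.366
  Change     -0.03647    -0.03647     0.03647     0.03647
  Equil         2.465  2.4217e-06     0.09541       3.402
  solve Keq expr → x = 0.03647; check Q = 5.4390e+04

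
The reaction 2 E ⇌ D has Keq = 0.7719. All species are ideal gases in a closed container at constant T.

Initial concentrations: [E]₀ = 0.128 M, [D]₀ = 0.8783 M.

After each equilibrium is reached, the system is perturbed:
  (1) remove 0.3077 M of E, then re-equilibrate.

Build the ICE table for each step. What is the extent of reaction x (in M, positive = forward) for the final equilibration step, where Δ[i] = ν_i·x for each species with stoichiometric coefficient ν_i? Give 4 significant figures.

x = -0.1088 M

Q₀ = 53.61 vs Keq = 0.7719 ⇒ Q>K, reverse
Step 1:
                  E         D
  Initial     0.128    0.8783
  Change     0.6995   -0.3497
  Equil      0.8275    0.5286
  solve Keq expr → x = -0.3497; check Q = 0.7719
Then remove 0.3077 M of E.
Step 2:
                  E         D
  Initial    0.5198    0.5286
  Change     0.2176   -0.1088
  Equil      0.7374    0.4197
  solve Keq expr → x = -0.1088; check Q = 0.7719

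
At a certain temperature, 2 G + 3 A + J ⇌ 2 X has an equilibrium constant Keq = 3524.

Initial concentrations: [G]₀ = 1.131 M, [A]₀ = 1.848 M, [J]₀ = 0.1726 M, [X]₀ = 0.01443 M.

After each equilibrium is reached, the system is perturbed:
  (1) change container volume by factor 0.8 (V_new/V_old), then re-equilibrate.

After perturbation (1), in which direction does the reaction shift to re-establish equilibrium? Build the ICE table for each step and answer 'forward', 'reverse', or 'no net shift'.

Direction: forward

Q₀ = 1.4944e-04 vs Keq = 3524 ⇒ Q<K, forward
Step 1:
                  G         A         J         X
  init        1.131     1.848    0.1726   0.01443
  Δ         -0.3451   -0.5177   -0.1726    0.3451
  eq         0.7859      1.33 2.5238e-05    0.3596
  solve Keq expr → x = 0.1726; check Q = 3524
Then change container volume by factor 0.8 (V_new/V_old).
Step 2:
                  G         A         J         X
  init       0.9823     1.663 3.1547e-05    0.4495
  Δ       -3.7242e-05 -5.5863e-05 -1.8621e-05 3.7242e-05
  eq         0.9823     1.663 1.2926e-05    0.4495
  solve Keq expr → x = 1.8621e-05; check Q = 3524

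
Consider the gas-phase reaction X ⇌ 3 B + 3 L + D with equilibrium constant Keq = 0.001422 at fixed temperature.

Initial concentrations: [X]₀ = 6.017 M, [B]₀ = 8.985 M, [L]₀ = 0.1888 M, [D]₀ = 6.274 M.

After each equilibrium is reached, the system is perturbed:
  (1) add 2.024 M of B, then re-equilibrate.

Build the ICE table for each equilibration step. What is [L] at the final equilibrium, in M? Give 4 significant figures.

Q₀ = 5.09 vs Keq = 0.001422 ⇒ Q>K, reverse
Step 1:
                   X          B          L          D
  Initial      6.017      8.985     0.1888      6.274
  Change     0.05871    -0.1761    -0.1761   -0.05871
  Equil        6.076      8.809    0.01267      6.215
  solve Keq expr → x = -0.05871; check Q = 0.001422
Then add 2.024 M of B.
Step 2:
                   X          B          L          D
  Initial      6.076      10.83    0.01267      6.215
  Change  7.8801e-04  -0.002364  -0.002364 -7.8801e-04
  Equil        6.076      10.83    0.01031      6.215
  solve Keq expr → x = -7.8801e-04; check Q = 0.001422

[L]_eq = 0.01031 M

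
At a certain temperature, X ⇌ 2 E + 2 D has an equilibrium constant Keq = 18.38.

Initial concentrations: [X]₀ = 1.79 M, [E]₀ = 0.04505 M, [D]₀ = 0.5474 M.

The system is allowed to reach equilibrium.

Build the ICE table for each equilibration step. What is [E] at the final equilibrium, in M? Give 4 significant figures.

[E]_eq = 1.791 M

Q₀ = 3.3974e-04 vs Keq = 18.38 ⇒ Q<K, forward
Step 1:
                  X         E         D
  init         1.79   0.04505    0.5474
  Δ         -0.8728     1.746     1.746
  eq         0.9172     1.791     2.293
  solve Keq expr → x = 0.8728; check Q = 18.38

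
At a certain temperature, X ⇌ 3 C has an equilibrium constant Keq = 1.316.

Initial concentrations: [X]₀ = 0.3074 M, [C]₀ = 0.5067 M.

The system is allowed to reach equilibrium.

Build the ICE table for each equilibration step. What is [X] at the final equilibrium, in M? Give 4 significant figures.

[X]_eq = 0.2471 M

Q₀ = 0.4232 vs Keq = 1.316 ⇒ Q<K, forward
Step 1:
                    X           C
  Initial      0.3074      0.5067
  Change     -0.06032      0.1809
  Equil        0.2471      0.6876
  solve Keq expr → x = 0.06032; check Q = 1.316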